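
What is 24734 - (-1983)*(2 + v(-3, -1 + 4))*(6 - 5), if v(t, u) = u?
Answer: 34649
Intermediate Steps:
24734 - (-1983)*(2 + v(-3, -1 + 4))*(6 - 5) = 24734 - (-1983)*(2 + (-1 + 4))*(6 - 5) = 24734 - (-1983)*(2 + 3)*1 = 24734 - (-1983)*5*1 = 24734 - (-1983)*5 = 24734 - 1*(-9915) = 24734 + 9915 = 34649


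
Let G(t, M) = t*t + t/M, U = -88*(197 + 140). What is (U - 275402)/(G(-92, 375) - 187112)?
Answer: 57198375/33496546 ≈ 1.7076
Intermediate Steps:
U = -29656 (U = -88*337 = -29656)
G(t, M) = t² + t/M
(U - 275402)/(G(-92, 375) - 187112) = (-29656 - 275402)/(((-92)² - 92/375) - 187112) = -305058/((8464 - 92*1/375) - 187112) = -305058/((8464 - 92/375) - 187112) = -305058/(3173908/375 - 187112) = -305058/(-66993092/375) = -305058*(-375/66993092) = 57198375/33496546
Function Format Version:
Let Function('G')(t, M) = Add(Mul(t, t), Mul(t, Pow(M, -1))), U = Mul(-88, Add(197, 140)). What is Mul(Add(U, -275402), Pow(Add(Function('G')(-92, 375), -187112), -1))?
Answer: Rational(57198375, 33496546) ≈ 1.7076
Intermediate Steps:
U = -29656 (U = Mul(-88, 337) = -29656)
Function('G')(t, M) = Add(Pow(t, 2), Mul(t, Pow(M, -1)))
Mul(Add(U, -275402), Pow(Add(Function('G')(-92, 375), -187112), -1)) = Mul(Add(-29656, -275402), Pow(Add(Add(Pow(-92, 2), Mul(-92, Pow(375, -1))), -187112), -1)) = Mul(-305058, Pow(Add(Add(8464, Mul(-92, Rational(1, 375))), -187112), -1)) = Mul(-305058, Pow(Add(Add(8464, Rational(-92, 375)), -187112), -1)) = Mul(-305058, Pow(Add(Rational(3173908, 375), -187112), -1)) = Mul(-305058, Pow(Rational(-66993092, 375), -1)) = Mul(-305058, Rational(-375, 66993092)) = Rational(57198375, 33496546)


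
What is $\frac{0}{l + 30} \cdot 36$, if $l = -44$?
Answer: $0$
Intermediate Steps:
$\frac{0}{l + 30} \cdot 36 = \frac{0}{-44 + 30} \cdot 36 = \frac{0}{-14} \cdot 36 = 0 \left(- \frac{1}{14}\right) 36 = 0 \cdot 36 = 0$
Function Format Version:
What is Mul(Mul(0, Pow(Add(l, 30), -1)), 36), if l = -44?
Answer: 0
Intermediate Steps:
Mul(Mul(0, Pow(Add(l, 30), -1)), 36) = Mul(Mul(0, Pow(Add(-44, 30), -1)), 36) = Mul(Mul(0, Pow(-14, -1)), 36) = Mul(Mul(0, Rational(-1, 14)), 36) = Mul(0, 36) = 0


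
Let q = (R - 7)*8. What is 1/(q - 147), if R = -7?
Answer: -1/259 ≈ -0.0038610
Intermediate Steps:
q = -112 (q = (-7 - 7)*8 = -14*8 = -112)
1/(q - 147) = 1/(-112 - 147) = 1/(-259) = -1/259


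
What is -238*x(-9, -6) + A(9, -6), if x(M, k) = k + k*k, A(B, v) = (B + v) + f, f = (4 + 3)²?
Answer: -7088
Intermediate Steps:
f = 49 (f = 7² = 49)
A(B, v) = 49 + B + v (A(B, v) = (B + v) + 49 = 49 + B + v)
x(M, k) = k + k²
-238*x(-9, -6) + A(9, -6) = -(-1428)*(1 - 6) + (49 + 9 - 6) = -(-1428)*(-5) + 52 = -238*30 + 52 = -7140 + 52 = -7088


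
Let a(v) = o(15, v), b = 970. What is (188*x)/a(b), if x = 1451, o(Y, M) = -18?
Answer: -136394/9 ≈ -15155.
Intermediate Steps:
a(v) = -18
(188*x)/a(b) = (188*1451)/(-18) = 272788*(-1/18) = -136394/9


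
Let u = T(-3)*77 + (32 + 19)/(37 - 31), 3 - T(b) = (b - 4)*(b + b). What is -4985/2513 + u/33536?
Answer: -349404277/168551936 ≈ -2.0730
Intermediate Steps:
T(b) = 3 - 2*b*(-4 + b) (T(b) = 3 - (b - 4)*(b + b) = 3 - (-4 + b)*2*b = 3 - 2*b*(-4 + b))
u = -5989/2 (u = (3 - 2*(-3)² + 8*(-3))*77 + (32 + 19)/(37 - 31) = (3 - 2*9 - 24)*77 + 51/6 = (3 - 18 - 24)*77 + 51*(⅙) = -39*77 + 17/2 = -3003 + 17/2 = -5989/2 ≈ -2994.5)
-4985/2513 + u/33536 = -4985/2513 - 5989/2/33536 = -4985*1/2513 - 5989/2*1/33536 = -4985/2513 - 5989/67072 = -349404277/168551936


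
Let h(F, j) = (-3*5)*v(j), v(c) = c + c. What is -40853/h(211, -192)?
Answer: -40853/5760 ≈ -7.0925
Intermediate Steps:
v(c) = 2*c
h(F, j) = -30*j (h(F, j) = (-3*5)*(2*j) = -30*j)
-40853/h(211, -192) = -40853/((-30*(-192))) = -40853/5760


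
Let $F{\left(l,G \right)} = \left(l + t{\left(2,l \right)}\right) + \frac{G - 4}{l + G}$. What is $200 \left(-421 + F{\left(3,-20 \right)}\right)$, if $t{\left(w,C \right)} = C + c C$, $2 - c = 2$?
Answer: $- \frac{1406200}{17} \approx -82718.0$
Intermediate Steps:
$c = 0$ ($c = 2 - 2 = 0$)
$t{\left(w,C \right)} = C$ ($t{\left(w,C \right)} = C + 0 C = C + 0 = C$)
$F{\left(l,G \right)} = 2 l + \frac{-4 + G}{G + l}$ ($F{\left(l,G \right)} = \left(l + l\right) + \frac{G - 4}{l + G} = 2 l + \frac{-4 + G}{G + l}$)
$200 \left(-421 + F{\left(3,-20 \right)}\right) = 200 \left(-421 + \frac{-4 - 20 + 2 \cdot 3^{2} + 2 \left(-20\right) 3}{-20 + 3}\right) = 200 \left(-421 + \frac{-4 - 20 + 2 \cdot 9 - 120}{-17}\right) = 200 \left(-421 - \frac{-4 - 20 + 18 - 120}{17}\right) = 200 \left(-421 - - \frac{126}{17}\right) = 200 \left(-421 + \frac{126}{17}\right) = 200 \left(- \frac{7031}{17}\right) = - \frac{1406200}{17}$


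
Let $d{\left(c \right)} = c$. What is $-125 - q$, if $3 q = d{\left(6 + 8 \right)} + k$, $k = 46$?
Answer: $-145$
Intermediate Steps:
$q = 20$ ($q = \frac{\left(6 + 8\right) + 46}{3} = \frac{14 + 46}{3} = \frac{1}{3} \cdot 60 = 20$)
$-125 - q = -125 - 20 = -145$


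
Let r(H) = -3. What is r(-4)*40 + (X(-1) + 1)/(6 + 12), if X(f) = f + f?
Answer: -2161/18 ≈ -120.06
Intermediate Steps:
X(f) = 2*f
r(-4)*40 + (X(-1) + 1)/(6 + 12) = -3*40 + (2*(-1) + 1)/(6 + 12) = -120 + (-2 + 1)/18 = -120 - 1*1/18 = -120 - 1/18 = -2161/18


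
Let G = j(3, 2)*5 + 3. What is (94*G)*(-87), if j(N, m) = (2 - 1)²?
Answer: -65424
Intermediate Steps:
j(N, m) = 1 (j(N, m) = 1² = 1)
G = 8 (G = 1*5 + 3 = 5 + 3 = 8)
(94*G)*(-87) = (94*8)*(-87) = 752*(-87) = -65424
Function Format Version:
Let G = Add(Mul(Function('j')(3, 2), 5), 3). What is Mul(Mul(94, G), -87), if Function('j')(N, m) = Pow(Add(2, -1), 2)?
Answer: -65424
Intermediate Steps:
Function('j')(N, m) = 1 (Function('j')(N, m) = Pow(1, 2) = 1)
G = 8 (G = Add(Mul(1, 5), 3) = Add(5, 3) = 8)
Mul(Mul(94, G), -87) = Mul(Mul(94, 8), -87) = Mul(752, -87) = -65424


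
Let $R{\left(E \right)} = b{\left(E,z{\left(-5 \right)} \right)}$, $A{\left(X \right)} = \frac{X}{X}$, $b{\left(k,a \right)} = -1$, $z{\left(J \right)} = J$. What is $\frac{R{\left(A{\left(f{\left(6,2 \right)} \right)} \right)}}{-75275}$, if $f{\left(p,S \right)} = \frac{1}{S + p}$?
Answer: $\frac{1}{75275} \approx 1.3285 \cdot 10^{-5}$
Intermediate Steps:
$A{\left(X \right)} = 1$
$R{\left(E \right)} = -1$
$\frac{R{\left(A{\left(f{\left(6,2 \right)} \right)} \right)}}{-75275} = - \frac{1}{-75275} = \left(-1\right) \left(- \frac{1}{75275}\right) = \frac{1}{75275}$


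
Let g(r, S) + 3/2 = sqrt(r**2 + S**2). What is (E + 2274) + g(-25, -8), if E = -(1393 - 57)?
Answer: 1873/2 + sqrt(689) ≈ 962.75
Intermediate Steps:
g(r, S) = -3/2 + sqrt(S**2 + r**2) (g(r, S) = -3/2 + sqrt(r**2 + S**2) = -3/2 + sqrt(S**2 + r**2))
E = -1336 (E = -1*1336 = -1336)
(E + 2274) + g(-25, -8) = (-1336 + 2274) + (-3/2 + sqrt((-8)**2 + (-25)**2)) = 938 + (-3/2 + sqrt(64 + 625)) = 938 + (-3/2 + sqrt(689)) = 1873/2 + sqrt(689)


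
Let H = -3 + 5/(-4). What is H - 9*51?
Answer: -1853/4 ≈ -463.25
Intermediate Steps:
H = -17/4 (H = -3 - ¼*5 = -3 - 5/4 = -17/4 ≈ -4.2500)
H - 9*51 = -17/4 - 9*51 = -17/4 - 459 = -1853/4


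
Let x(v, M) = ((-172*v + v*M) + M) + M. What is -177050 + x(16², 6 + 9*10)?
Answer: -196314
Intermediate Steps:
x(v, M) = -172*v + 2*M + M*v (x(v, M) = ((-172*v + M*v) + M) + M = (M - 172*v + M*v) + M = -172*v + 2*M + M*v)
-177050 + x(16², 6 + 9*10) = -177050 + (-172*16² + 2*(6 + 9*10) + (6 + 9*10)*16²) = -177050 + (-172*256 + 2*(6 + 90) + (6 + 90)*256) = -177050 + (-44032 + 2*96 + 96*256) = -177050 + (-44032 + 192 + 24576) = -177050 - 19264 = -196314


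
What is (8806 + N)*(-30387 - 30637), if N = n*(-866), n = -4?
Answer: -748764480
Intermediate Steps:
N = 3464 (N = -4*(-866) = 3464)
(8806 + N)*(-30387 - 30637) = (8806 + 3464)*(-30387 - 30637) = 12270*(-61024) = -748764480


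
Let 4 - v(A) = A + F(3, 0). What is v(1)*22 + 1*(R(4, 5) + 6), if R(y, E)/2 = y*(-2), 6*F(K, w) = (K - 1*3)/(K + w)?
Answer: 56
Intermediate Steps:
F(K, w) = (-3 + K)/(6*(K + w)) (F(K, w) = ((K - 1*3)/(K + w))/6 = ((K - 3)/(K + w))/6 = ((-3 + K)/(K + w))/6 = (-3 + K)/(6*(K + w)))
R(y, E) = -4*y (R(y, E) = 2*(y*(-2)) = 2*(-2*y) = -4*y)
v(A) = 4 - A (v(A) = 4 - (A + (-3 + 3)/(6*(3 + 0))) = 4 - (A + (⅙)*0/3) = 4 - (A + (⅙)*(⅓)*0) = 4 - (A + 0) = 4 - A)
v(1)*22 + 1*(R(4, 5) + 6) = (4 - 1*1)*22 + 1*(-4*4 + 6) = (4 - 1)*22 + 1*(-16 + 6) = 3*22 + 1*(-10) = 66 - 10 = 56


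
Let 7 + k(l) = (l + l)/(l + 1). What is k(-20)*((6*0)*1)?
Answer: 0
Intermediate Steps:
k(l) = -7 + 2*l/(1 + l) (k(l) = -7 + (l + l)/(l + 1) = -7 + (2*l)/(1 + l) = -7 + 2*l/(1 + l))
k(-20)*((6*0)*1) = ((-7 - 5*(-20))/(1 - 20))*((6*0)*1) = ((-7 + 100)/(-19))*(0*1) = -1/19*93*0 = -93/19*0 = 0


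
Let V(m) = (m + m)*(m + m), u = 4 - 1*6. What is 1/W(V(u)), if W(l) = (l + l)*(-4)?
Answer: -1/128 ≈ -0.0078125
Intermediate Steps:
u = -2 (u = 4 - 6 = -2)
V(m) = 4*m² (V(m) = (2*m)*(2*m) = 4*m²)
W(l) = -8*l (W(l) = (2*l)*(-4) = -8*l)
1/W(V(u)) = 1/(-32*(-2)²) = 1/(-32*4) = 1/(-8*16) = 1/(-128) = -1/128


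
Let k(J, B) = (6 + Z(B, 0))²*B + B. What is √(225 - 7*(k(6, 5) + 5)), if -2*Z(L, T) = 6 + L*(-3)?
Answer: I*√14815/2 ≈ 60.858*I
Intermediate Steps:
Z(L, T) = -3 + 3*L/2 (Z(L, T) = -(6 + L*(-3))/2 = -(6 - 3*L)/2 = -3 + 3*L/2)
k(J, B) = B + B*(3 + 3*B/2)² (k(J, B) = (6 + (-3 + 3*B/2))²*B + B = (3 + 3*B/2)²*B + B = B*(3 + 3*B/2)² + B = B + B*(3 + 3*B/2)²)
√(225 - 7*(k(6, 5) + 5)) = √(225 - 7*((¼)*5*(4 + 9*(2 + 5)²) + 5)) = √(225 - 7*((¼)*5*(4 + 9*7²) + 5)) = √(225 - 7*((¼)*5*(4 + 9*49) + 5)) = √(225 - 7*((¼)*5*(4 + 441) + 5)) = √(225 - 7*((¼)*5*445 + 5)) = √(225 - 7*(2225/4 + 5)) = √(225 - 7*2245/4) = √(225 - 15715/4) = √(-14815/4) = I*√14815/2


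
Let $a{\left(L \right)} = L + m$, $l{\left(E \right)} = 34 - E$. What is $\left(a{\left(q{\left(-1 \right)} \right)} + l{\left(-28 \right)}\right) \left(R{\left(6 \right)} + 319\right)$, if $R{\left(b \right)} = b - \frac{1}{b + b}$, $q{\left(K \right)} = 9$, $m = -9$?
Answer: $\frac{120869}{6} \approx 20145.0$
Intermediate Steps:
$a{\left(L \right)} = -9 + L$ ($a{\left(L \right)} = L - 9 = -9 + L$)
$R{\left(b \right)} = b - \frac{1}{2 b}$
$\left(a{\left(q{\left(-1 \right)} \right)} + l{\left(-28 \right)}\right) \left(R{\left(6 \right)} + 319\right) = \left(\left(-9 + 9\right) + \left(34 - -28\right)\right) \left(\left(6 - \frac{1}{2 \cdot 6}\right) + 319\right) = \left(0 + \left(34 + 28\right)\right) \left(\left(6 - \frac{1}{12}\right) + 319\right) = \left(0 + 62\right) \left(\left(6 - \frac{1}{12}\right) + 319\right) = 62 \left(\frac{71}{12} + 319\right) = 62 \cdot \frac{3899}{12} = \frac{120869}{6}$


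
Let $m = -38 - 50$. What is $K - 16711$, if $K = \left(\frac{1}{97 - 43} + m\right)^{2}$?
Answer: $- \frac{26157275}{2916} \approx -8970.3$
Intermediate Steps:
$m = -88$ ($m = -38 - 50 = -88$)
$K = \frac{22572001}{2916}$ ($K = \left(\frac{1}{97 - 43} - 88\right)^{2} = \left(\frac{1}{54} - 88\right)^{2} = \left(- \frac{4751}{54}\right)^{2} = \frac{22572001}{2916} \approx 7740.7$)
$K - 16711 = \frac{22572001}{2916} - 16711 = - \frac{26157275}{2916}$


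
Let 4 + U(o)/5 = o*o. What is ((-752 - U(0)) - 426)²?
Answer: 1340964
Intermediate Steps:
U(o) = -20 + 5*o² (U(o) = -20 + 5*(o*o) = -20 + 5*o²)
((-752 - U(0)) - 426)² = ((-752 - (-20 + 5*0²)) - 426)² = ((-752 - (-20 + 5*0)) - 426)² = ((-752 - (-20 + 0)) - 426)² = ((-752 - 1*(-20)) - 426)² = ((-752 + 20) - 426)² = (-732 - 426)² = (-1158)² = 1340964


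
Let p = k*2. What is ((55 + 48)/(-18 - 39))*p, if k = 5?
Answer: -1030/57 ≈ -18.070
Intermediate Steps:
p = 10 (p = 5*2 = 10)
((55 + 48)/(-18 - 39))*p = ((55 + 48)/(-18 - 39))*10 = (103/(-57))*10 = (103*(-1/57))*10 = -103/57*10 = -1030/57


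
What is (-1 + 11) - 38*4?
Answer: -142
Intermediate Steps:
(-1 + 11) - 38*4 = 10 - 152 = -142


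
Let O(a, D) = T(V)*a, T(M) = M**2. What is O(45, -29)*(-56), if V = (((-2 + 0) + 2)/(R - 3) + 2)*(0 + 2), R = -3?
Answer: -40320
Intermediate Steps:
V = 4 (V = (((-2 + 0) + 2)/(-3 - 3) + 2)*(0 + 2) = ((-2 + 2)/(-6) + 2)*2 = (0*(-1/6) + 2)*2 = (0 + 2)*2 = 2*2 = 4)
O(a, D) = 16*a (O(a, D) = 4**2*a = 16*a)
O(45, -29)*(-56) = (16*45)*(-56) = 720*(-56) = -40320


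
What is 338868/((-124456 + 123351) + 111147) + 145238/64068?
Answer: 9423218755/1762542714 ≈ 5.3464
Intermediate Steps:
338868/((-124456 + 123351) + 111147) + 145238/64068 = 338868/(-1105 + 111147) + 145238*(1/64068) = 338868/110042 + 72619/32034 = 338868*(1/110042) + 72619/32034 = 169434/55021 + 72619/32034 = 9423218755/1762542714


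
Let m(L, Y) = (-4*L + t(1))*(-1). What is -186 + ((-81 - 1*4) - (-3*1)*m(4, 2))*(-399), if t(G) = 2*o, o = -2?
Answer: 9789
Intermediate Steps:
t(G) = -4 (t(G) = 2*(-2) = -4)
m(L, Y) = 4 + 4*L (m(L, Y) = (-4*L - 4)*(-1) = (-4 - 4*L)*(-1) = 4 + 4*L)
-186 + ((-81 - 1*4) - (-3*1)*m(4, 2))*(-399) = -186 + ((-81 - 1*4) - (-3*1)*(4 + 4*4))*(-399) = -186 + ((-81 - 4) - (-3)*(4 + 16))*(-399) = -186 + (-85 - (-3)*20)*(-399) = -186 + (-85 - 1*(-60))*(-399) = -186 + (-85 + 60)*(-399) = -186 - 25*(-399) = -186 + 9975 = 9789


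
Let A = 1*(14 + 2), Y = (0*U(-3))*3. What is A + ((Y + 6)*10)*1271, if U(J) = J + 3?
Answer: 76276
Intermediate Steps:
U(J) = 3 + J
Y = 0 (Y = (0*(3 - 3))*3 = (0*0)*3 = 0*3 = 0)
A = 16 (A = 1*16 = 16)
A + ((Y + 6)*10)*1271 = 16 + ((0 + 6)*10)*1271 = 16 + (6*10)*1271 = 16 + 60*1271 = 16 + 76260 = 76276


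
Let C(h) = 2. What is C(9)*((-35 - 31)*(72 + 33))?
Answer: -13860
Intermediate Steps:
C(9)*((-35 - 31)*(72 + 33)) = 2*((-35 - 31)*(72 + 33)) = 2*(-66*105) = 2*(-6930) = -13860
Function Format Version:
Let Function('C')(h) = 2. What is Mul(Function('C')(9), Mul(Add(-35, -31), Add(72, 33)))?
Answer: -13860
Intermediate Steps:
Mul(Function('C')(9), Mul(Add(-35, -31), Add(72, 33))) = Mul(2, Mul(Add(-35, -31), Add(72, 33))) = Mul(2, Mul(-66, 105)) = Mul(2, -6930) = -13860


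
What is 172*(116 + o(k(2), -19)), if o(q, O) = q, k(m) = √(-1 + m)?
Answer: 20124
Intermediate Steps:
172*(116 + o(k(2), -19)) = 172*(116 + √(-1 + 2)) = 172*(116 + √1) = 172*(116 + 1) = 172*117 = 20124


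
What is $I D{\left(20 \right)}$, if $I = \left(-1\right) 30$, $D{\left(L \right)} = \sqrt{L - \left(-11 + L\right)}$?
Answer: $- 30 \sqrt{11} \approx -99.499$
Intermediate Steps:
$D{\left(L \right)} = \sqrt{11}$
$I = -30$
$I D{\left(20 \right)} = - 30 \sqrt{11}$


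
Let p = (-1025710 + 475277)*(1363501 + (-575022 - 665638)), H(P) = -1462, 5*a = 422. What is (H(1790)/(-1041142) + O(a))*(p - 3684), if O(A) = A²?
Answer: -6268343513014881185043/13014275 ≈ -4.8165e+14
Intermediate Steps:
a = 422/5 (a = (⅕)*422 = 422/5 ≈ 84.400)
p = -67615740153 (p = -550433*(1363501 - 1240660) = -550433*122841 = -67615740153)
(H(1790)/(-1041142) + O(a))*(p - 3684) = (-1462/(-1041142) + (422/5)²)*(-67615740153 - 3684) = (-1462*(-1/1041142) + 178084/25)*(-67615743837) = (731/520571 + 178084/25)*(-67615743837) = (92705384239/13014275)*(-67615743837) = -6268343513014881185043/13014275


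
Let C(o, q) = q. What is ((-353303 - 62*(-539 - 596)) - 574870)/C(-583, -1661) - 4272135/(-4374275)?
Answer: 751872446812/1453134155 ≈ 517.41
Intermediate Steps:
((-353303 - 62*(-539 - 596)) - 574870)/C(-583, -1661) - 4272135/(-4374275) = ((-353303 - 62*(-539 - 596)) - 574870)/(-1661) - 4272135/(-4374275) = ((-353303 - 62*(-1135)) - 574870)*(-1/1661) - 4272135*(-1/4374275) = ((-353303 + 70370) - 574870)*(-1/1661) + 854427/874855 = (-282933 - 574870)*(-1/1661) + 854427/874855 = -857803*(-1/1661) + 854427/874855 = 857803/1661 + 854427/874855 = 751872446812/1453134155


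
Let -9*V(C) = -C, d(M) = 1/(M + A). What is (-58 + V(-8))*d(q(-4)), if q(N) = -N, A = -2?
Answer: -265/9 ≈ -29.444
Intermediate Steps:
d(M) = 1/(-2 + M) (d(M) = 1/(M - 2) = 1/(-2 + M))
V(C) = C/9 (V(C) = -(-1)*C/9 = C/9)
(-58 + V(-8))*d(q(-4)) = (-58 + (1/9)*(-8))/(-2 - 1*(-4)) = (-58 - 8/9)/(-2 + 4) = -530/9/2 = -530/9*1/2 = -265/9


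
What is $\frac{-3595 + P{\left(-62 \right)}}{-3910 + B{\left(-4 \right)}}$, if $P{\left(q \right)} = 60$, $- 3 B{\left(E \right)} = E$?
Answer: $\frac{10605}{11726} \approx 0.9044$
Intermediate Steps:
$B{\left(E \right)} = - \frac{E}{3}$
$\frac{-3595 + P{\left(-62 \right)}}{-3910 + B{\left(-4 \right)}} = \frac{-3595 + 60}{-3910 - - \frac{4}{3}} = - \frac{3535}{-3910 + \frac{4}{3}} = - \frac{3535}{- \frac{11726}{3}} = \left(-3535\right) \left(- \frac{3}{11726}\right) = \frac{10605}{11726}$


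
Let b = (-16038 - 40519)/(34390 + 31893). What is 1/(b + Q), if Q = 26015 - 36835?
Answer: -66283/717238617 ≈ -9.2414e-5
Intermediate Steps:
Q = -10820
b = -56557/66283 ≈ -0.85327
1/(b + Q) = 1/(-56557/66283 - 10820) = 1/(-717238617/66283) = -66283/717238617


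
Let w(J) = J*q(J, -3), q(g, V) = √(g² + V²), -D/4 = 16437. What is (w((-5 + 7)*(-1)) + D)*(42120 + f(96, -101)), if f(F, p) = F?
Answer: -2775617568 - 84432*√13 ≈ -2.7759e+9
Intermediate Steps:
D = -65748 (D = -4*16437 = -65748)
q(g, V) = √(V² + g²)
w(J) = J*√(9 + J²) (w(J) = J*√((-3)² + J²) = J*√(9 + J²))
(w((-5 + 7)*(-1)) + D)*(42120 + f(96, -101)) = (((-5 + 7)*(-1))*√(9 + ((-5 + 7)*(-1))²) - 65748)*(42120 + 96) = ((2*(-1))*√(9 + (2*(-1))²) - 65748)*42216 = (-2*√(9 + (-2)²) - 65748)*42216 = (-2*√(9 + 4) - 65748)*42216 = (-2*√13 - 65748)*42216 = (-65748 - 2*√13)*42216 = -2775617568 - 84432*√13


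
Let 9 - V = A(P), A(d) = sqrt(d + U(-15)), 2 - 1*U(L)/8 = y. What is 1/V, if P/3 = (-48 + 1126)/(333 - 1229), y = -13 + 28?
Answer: 576/12071 + 8*I*sqrt(6887)/12071 ≈ 0.047718 + 0.055*I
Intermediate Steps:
y = 15
U(L) = -104 (U(L) = 16 - 8*15 = 16 - 120 = -104)
P = -231/64 (P = 3*((-48 + 1126)/(333 - 1229)) = 3*(1078/(-896)) = 3*(1078*(-1/896)) = 3*(-77/64) = -231/64 ≈ -3.6094)
A(d) = sqrt(-104 + d) (A(d) = sqrt(d - 104) = sqrt(-104 + d))
V = 9 - I*sqrt(6887)/8 (V = 9 - sqrt(-104 - 231/64) = 9 - sqrt(-6887/64) = 9 - I*sqrt(6887)/8 ≈ 9.0 - 10.373*I)
1/V = 1/(9 - I*sqrt(6887)/8)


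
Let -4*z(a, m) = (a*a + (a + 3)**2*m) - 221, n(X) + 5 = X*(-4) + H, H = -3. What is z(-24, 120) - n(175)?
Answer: -50443/4 ≈ -12611.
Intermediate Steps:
n(X) = -8 - 4*X (n(X) = -5 + (X*(-4) - 3) = -5 + (-4*X - 3) = -5 + (-3 - 4*X) = -8 - 4*X)
z(a, m) = 221/4 - a**2/4 - m*(3 + a)**2/4 (z(a, m) = -((a*a + (a + 3)**2*m) - 221)/4 = -((a**2 + (3 + a)**2*m) - 221)/4 = -((a**2 + m*(3 + a)**2) - 221)/4 = -(-221 + a**2 + m*(3 + a)**2)/4 = 221/4 - a**2/4 - m*(3 + a)**2/4)
z(-24, 120) - n(175) = (221/4 - 1/4*(-24)**2 - 1/4*120*(3 - 24)**2) - (-8 - 4*175) = (221/4 - 1/4*576 - 1/4*120*(-21)**2) - (-8 - 700) = (221/4 - 144 - 1/4*120*441) - 1*(-708) = (221/4 - 144 - 13230) + 708 = -53275/4 + 708 = -50443/4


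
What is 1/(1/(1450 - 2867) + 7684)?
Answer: 1417/10888227 ≈ 0.00013014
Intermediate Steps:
1/(1/(1450 - 2867) + 7684) = 1/(1/(-1417) + 7684) = 1/(-1/1417 + 7684) = 1/(10888227/1417) = 1417/10888227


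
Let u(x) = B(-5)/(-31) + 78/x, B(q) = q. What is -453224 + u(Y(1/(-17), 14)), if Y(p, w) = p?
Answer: -14091045/31 ≈ -4.5455e+5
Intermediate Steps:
u(x) = 5/31 + 78/x (u(x) = -5/(-31) + 78/x = -5*(-1/31) + 78/x = 5/31 + 78/x)
-453224 + u(Y(1/(-17), 14)) = -453224 + (5/31 + 78/(1/(-17))) = -453224 + (5/31 + 78/(-1/17)) = -453224 + (5/31 + 78*(-17)) = -453224 + (5/31 - 1326) = -453224 - 41101/31 = -14091045/31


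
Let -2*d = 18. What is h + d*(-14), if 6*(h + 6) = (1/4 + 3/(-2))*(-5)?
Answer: 2905/24 ≈ 121.04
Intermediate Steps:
d = -9 (d = -1/2*18 = -9)
h = -119/24 (h = -6 + ((1/4 + 3/(-2))*(-5))/6 = -6 + ((1*(1/4) + 3*(-1/2))*(-5))/6 = -6 + ((1/4 - 3/2)*(-5))/6 = -6 + (-5/4*(-5))/6 = -6 + (1/6)*(25/4) = -6 + 25/24 = -119/24 ≈ -4.9583)
h + d*(-14) = -119/24 - 9*(-14) = -119/24 + 126 = 2905/24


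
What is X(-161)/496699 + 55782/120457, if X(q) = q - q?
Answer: 55782/120457 ≈ 0.46309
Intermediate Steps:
X(q) = 0
X(-161)/496699 + 55782/120457 = 0/496699 + 55782/120457 = 0*(1/496699) + 55782*(1/120457) = 0 + 55782/120457 = 55782/120457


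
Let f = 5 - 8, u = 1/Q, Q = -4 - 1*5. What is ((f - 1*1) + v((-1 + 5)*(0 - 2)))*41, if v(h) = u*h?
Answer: -1148/9 ≈ -127.56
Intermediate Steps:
Q = -9 (Q = -4 - 5 = -9)
u = -⅑ (u = 1/(-9) = -⅑ ≈ -0.11111)
v(h) = -h/9
f = -3
((f - 1*1) + v((-1 + 5)*(0 - 2)))*41 = ((-3 - 1*1) - (-1 + 5)*(0 - 2)/9)*41 = ((-3 - 1) - 4*(-2)/9)*41 = (-4 - ⅑*(-8))*41 = (-4 + 8/9)*41 = -28/9*41 = -1148/9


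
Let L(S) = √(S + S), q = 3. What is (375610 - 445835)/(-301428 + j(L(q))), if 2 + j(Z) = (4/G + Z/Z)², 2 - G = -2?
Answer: 70225/301426 ≈ 0.23298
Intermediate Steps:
G = 4 (G = 2 - 1*(-2) = 2 + 2 = 4)
L(S) = √2*√S (L(S) = √(2*S) = √2*√S)
j(Z) = 2 (j(Z) = -2 + (4/4 + Z/Z)² = -2 + (4*(¼) + 1)² = -2 + (1 + 1)² = -2 + 2² = -2 + 4 = 2)
(375610 - 445835)/(-301428 + j(L(q))) = (375610 - 445835)/(-301428 + 2) = -70225/(-301426) = -70225*(-1/301426) = 70225/301426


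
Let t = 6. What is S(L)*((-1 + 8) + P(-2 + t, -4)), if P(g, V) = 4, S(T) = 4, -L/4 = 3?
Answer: 44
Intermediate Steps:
L = -12 (L = -4*3 = -12)
S(L)*((-1 + 8) + P(-2 + t, -4)) = 4*((-1 + 8) + 4) = 4*(7 + 4) = 4*11 = 44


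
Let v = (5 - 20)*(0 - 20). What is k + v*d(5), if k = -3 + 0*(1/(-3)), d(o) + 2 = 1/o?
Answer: -543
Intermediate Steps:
d(o) = -2 + 1/o
v = 300 (v = -15*(-20) = 300)
k = -3 (k = -3 + 0*(1*(-⅓)) = -3 + 0*(-⅓) = -3 + 0 = -3)
k + v*d(5) = -3 + 300*(-2 + 1/5) = -3 + 300*(-2 + ⅕) = -3 + 300*(-9/5) = -3 - 540 = -543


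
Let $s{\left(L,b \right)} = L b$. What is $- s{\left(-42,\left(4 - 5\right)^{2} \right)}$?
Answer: $42$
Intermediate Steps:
$- s{\left(-42,\left(4 - 5\right)^{2} \right)} = - \left(-42\right) \left(4 - 5\right)^{2} = - \left(-42\right) \left(-1\right)^{2} = - \left(-42\right) 1 = \left(-1\right) \left(-42\right) = 42$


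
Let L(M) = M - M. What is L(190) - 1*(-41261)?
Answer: 41261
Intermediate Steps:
L(M) = 0
L(190) - 1*(-41261) = 0 - 1*(-41261) = 0 + 41261 = 41261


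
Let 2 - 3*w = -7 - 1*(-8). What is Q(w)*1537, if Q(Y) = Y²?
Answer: 1537/9 ≈ 170.78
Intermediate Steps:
w = ⅓ (w = ⅔ - (-7 - 1*(-8))/3 = ⅔ - (-7 + 8)/3 = ⅔ - ⅓*1 = ⅔ - ⅓ = ⅓ ≈ 0.33333)
Q(w)*1537 = (⅓)²*1537 = (⅑)*1537 = 1537/9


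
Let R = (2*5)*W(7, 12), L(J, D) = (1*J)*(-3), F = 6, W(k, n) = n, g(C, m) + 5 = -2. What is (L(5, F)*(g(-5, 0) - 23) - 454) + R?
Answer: 116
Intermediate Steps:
g(C, m) = -7 (g(C, m) = -5 - 2 = -7)
L(J, D) = -3*J (L(J, D) = J*(-3) = -3*J)
R = 120 (R = (2*5)*12 = 10*12 = 120)
(L(5, F)*(g(-5, 0) - 23) - 454) + R = ((-3*5)*(-7 - 23) - 454) + 120 = (-15*(-30) - 454) + 120 = (450 - 454) + 120 = -4 + 120 = 116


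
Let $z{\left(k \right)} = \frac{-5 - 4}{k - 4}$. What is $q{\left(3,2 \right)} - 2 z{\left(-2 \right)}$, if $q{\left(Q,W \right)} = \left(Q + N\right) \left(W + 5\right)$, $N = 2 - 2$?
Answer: $18$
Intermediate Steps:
$N = 0$ ($N = 2 - 2 = 0$)
$z{\left(k \right)} = - \frac{9}{-4 + k}$
$q{\left(Q,W \right)} = Q \left(5 + W\right)$ ($q{\left(Q,W \right)} = \left(Q + 0\right) \left(W + 5\right) = Q \left(5 + W\right)$)
$q{\left(3,2 \right)} - 2 z{\left(-2 \right)} = 3 \left(5 + 2\right) - 2 \left(- \frac{9}{-4 - 2}\right) = 3 \cdot 7 - 2 \left(- \frac{9}{-6}\right) = 21 - 2 \left(\left(-9\right) \left(- \frac{1}{6}\right)\right) = 21 - 3 = 18$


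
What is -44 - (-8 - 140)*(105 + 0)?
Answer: 15496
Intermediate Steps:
-44 - (-8 - 140)*(105 + 0) = -44 - (-148)*105 = -44 - 1*(-15540) = -44 + 15540 = 15496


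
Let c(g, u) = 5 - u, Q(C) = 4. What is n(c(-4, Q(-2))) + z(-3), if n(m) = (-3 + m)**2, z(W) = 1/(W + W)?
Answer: 23/6 ≈ 3.8333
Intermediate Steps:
z(W) = 1/(2*W)
n(c(-4, Q(-2))) + z(-3) = (-3 + (5 - 1*4))**2 + (1/2)/(-3) = (-3 + (5 - 4))**2 + (1/2)*(-1/3) = (-3 + 1)**2 - 1/6 = (-2)**2 - 1/6 = 4 - 1/6 = 23/6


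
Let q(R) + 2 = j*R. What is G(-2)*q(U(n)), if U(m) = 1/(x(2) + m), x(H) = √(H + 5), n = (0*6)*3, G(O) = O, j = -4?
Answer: 4 + 8*√7/7 ≈ 7.0237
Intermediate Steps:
n = 0 (n = 0*3 = 0)
x(H) = √(5 + H)
U(m) = 1/(m + √7) (U(m) = 1/(√(5 + 2) + m) = 1/(√7 + m) = 1/(m + √7))
q(R) = -2 - 4*R
G(-2)*q(U(n)) = -2*(-2 - 4/(0 + √7)) = -2*(-2 - 4*√7/7) = 4 + 8*√7/7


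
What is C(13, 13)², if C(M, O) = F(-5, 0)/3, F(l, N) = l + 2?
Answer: 1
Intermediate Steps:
F(l, N) = 2 + l
C(M, O) = -1 (C(M, O) = (2 - 5)/3 = -3*⅓ = -1)
C(13, 13)² = (-1)² = 1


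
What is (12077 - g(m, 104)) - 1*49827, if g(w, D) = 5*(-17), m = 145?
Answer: -37665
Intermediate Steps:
g(w, D) = -85
(12077 - g(m, 104)) - 1*49827 = (12077 - 1*(-85)) - 1*49827 = (12077 + 85) - 49827 = 12162 - 49827 = -37665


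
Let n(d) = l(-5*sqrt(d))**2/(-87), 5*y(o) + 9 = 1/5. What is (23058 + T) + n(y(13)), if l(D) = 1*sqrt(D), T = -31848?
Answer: -8790 + 2*I*sqrt(11)/87 ≈ -8790.0 + 0.076244*I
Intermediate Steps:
l(D) = sqrt(D)
y(o) = -44/25 (y(o) = -9/5 + (1/5)/5 = -9/5 + (1/5)*(1/5) = -9/5 + 1/25 = -44/25)
n(d) = 5*sqrt(d)/87 (n(d) = (sqrt(-5*sqrt(d)))**2/(-87) = (sqrt(5)*sqrt(-sqrt(d)))**2*(-1/87) = -5*sqrt(d)*(-1/87) = 5*sqrt(d)/87)
(23058 + T) + n(y(13)) = (23058 - 31848) + 5*sqrt(-44/25)/87 = -8790 + 5*(2*I*sqrt(11)/5)/87 = -8790 + 2*I*sqrt(11)/87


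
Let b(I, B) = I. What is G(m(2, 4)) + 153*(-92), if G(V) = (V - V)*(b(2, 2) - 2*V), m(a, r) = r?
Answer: -14076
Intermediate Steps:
G(V) = 0 (G(V) = (V - V)*(2 - 2*V) = 0*(2 - 2*V) = 0)
G(m(2, 4)) + 153*(-92) = 0 + 153*(-92) = 0 - 14076 = -14076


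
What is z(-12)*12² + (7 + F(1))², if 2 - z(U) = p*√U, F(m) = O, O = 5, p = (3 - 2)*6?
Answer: 432 - 1728*I*√3 ≈ 432.0 - 2993.0*I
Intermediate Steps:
p = 6 (p = 1*6 = 6)
F(m) = 5
z(U) = 2 - 6*√U
z(-12)*12² + (7 + F(1))² = (2 - 12*I*√3)*12² + (7 + 5)² = (2 - 12*I*√3)*144 + 12² = (2 - 12*I*√3)*144 + 144 = (288 - 1728*I*√3) + 144 = 432 - 1728*I*√3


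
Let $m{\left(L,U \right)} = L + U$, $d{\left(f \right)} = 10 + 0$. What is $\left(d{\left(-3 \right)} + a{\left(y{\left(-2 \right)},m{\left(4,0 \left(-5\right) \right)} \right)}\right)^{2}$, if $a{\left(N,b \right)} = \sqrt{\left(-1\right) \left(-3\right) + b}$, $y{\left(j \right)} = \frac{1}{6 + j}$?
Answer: $\left(10 + \sqrt{7}\right)^{2} \approx 159.92$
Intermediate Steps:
$d{\left(f \right)} = 10$
$a{\left(N,b \right)} = \sqrt{3 + b}$
$\left(d{\left(-3 \right)} + a{\left(y{\left(-2 \right)},m{\left(4,0 \left(-5\right) \right)} \right)}\right)^{2} = \left(10 + \sqrt{3 + \left(4 + 0 \left(-5\right)\right)}\right)^{2} = \left(10 + \sqrt{3 + \left(4 + 0\right)}\right)^{2} = \left(10 + \sqrt{3 + 4}\right)^{2} = \left(10 + \sqrt{7}\right)^{2}$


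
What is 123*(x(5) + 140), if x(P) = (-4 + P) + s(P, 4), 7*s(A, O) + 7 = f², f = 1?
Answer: 120663/7 ≈ 17238.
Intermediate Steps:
s(A, O) = -6/7 (s(A, O) = -1 + (⅐)*1² = -1 + (⅐)*1 = -1 + ⅐ = -6/7)
x(P) = -34/7 + P (x(P) = (-4 + P) - 6/7 = -34/7 + P)
123*(x(5) + 140) = 123*((-34/7 + 5) + 140) = 123*(⅐ + 140) = 123*(981/7) = 120663/7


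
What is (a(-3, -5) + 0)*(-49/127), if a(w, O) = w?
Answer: 147/127 ≈ 1.1575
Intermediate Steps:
(a(-3, -5) + 0)*(-49/127) = (-3 + 0)*(-49/127) = -(-147)/127 = -3*(-49/127) = 147/127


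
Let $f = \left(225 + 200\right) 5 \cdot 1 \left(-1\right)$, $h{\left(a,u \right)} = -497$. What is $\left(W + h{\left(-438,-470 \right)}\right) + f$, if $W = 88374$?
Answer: $85752$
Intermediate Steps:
$f = -2125$ ($f = 425 \cdot 5 \left(-1\right) = 425 \left(-5\right) = -2125$)
$\left(W + h{\left(-438,-470 \right)}\right) + f = \left(88374 - 497\right) - 2125 = 87877 - 2125 = 85752$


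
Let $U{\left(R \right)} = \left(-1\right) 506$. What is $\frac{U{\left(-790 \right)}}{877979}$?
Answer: $- \frac{22}{38173} \approx -0.00057632$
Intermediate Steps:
$U{\left(R \right)} = -506$
$\frac{U{\left(-790 \right)}}{877979} = - \frac{506}{877979} = \left(-506\right) \frac{1}{877979} = - \frac{22}{38173}$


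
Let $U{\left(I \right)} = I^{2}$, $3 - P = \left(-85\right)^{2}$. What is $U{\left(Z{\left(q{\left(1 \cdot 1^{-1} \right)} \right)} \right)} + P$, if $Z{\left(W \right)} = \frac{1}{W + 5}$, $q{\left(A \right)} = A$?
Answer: $- \frac{259991}{36} \approx -7222.0$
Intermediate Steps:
$Z{\left(W \right)} = \frac{1}{5 + W}$
$P = -7222$ ($P = 3 - \left(-85\right)^{2} = 3 - 7225 = -7222$)
$U{\left(Z{\left(q{\left(1 \cdot 1^{-1} \right)} \right)} \right)} + P = \left(\frac{1}{5 + 1 \cdot 1^{-1}}\right)^{2} - 7222 = \left(\frac{1}{5 + 1 \cdot 1}\right)^{2} - 7222 = \left(\frac{1}{5 + 1}\right)^{2} - 7222 = \left(\frac{1}{6}\right)^{2} - 7222 = \frac{1}{36} - 7222 = - \frac{259991}{36}$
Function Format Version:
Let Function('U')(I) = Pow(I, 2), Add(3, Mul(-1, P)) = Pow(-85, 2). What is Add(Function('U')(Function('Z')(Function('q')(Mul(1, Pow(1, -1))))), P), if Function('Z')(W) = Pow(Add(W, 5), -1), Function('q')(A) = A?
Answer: Rational(-259991, 36) ≈ -7222.0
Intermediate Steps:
Function('Z')(W) = Pow(Add(5, W), -1)
P = -7222 (P = Add(3, Mul(-1, Pow(-85, 2))) = Add(3, Mul(-1, 7225)) = Add(3, -7225) = -7222)
Add(Function('U')(Function('Z')(Function('q')(Mul(1, Pow(1, -1))))), P) = Add(Pow(Pow(Add(5, Mul(1, Pow(1, -1))), -1), 2), -7222) = Add(Pow(Pow(Add(5, Mul(1, 1)), -1), 2), -7222) = Add(Pow(Pow(Add(5, 1), -1), 2), -7222) = Add(Pow(Pow(6, -1), 2), -7222) = Add(Pow(Rational(1, 6), 2), -7222) = Add(Rational(1, 36), -7222) = Rational(-259991, 36)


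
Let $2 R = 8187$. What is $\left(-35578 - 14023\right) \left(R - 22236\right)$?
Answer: $\frac{1799772285}{2} \approx 8.9989 \cdot 10^{8}$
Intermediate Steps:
$R = \frac{8187}{2}$ ($R = \frac{1}{2} \cdot 8187 = \frac{8187}{2} \approx 4093.5$)
$\left(-35578 - 14023\right) \left(R - 22236\right) = \left(-35578 - 14023\right) \left(\frac{8187}{2} - 22236\right) = \left(-49601\right) \left(- \frac{36285}{2}\right) = \frac{1799772285}{2}$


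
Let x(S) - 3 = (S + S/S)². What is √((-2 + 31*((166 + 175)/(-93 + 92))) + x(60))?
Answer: 3*I*√761 ≈ 82.759*I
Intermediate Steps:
x(S) = 3 + (1 + S)² (x(S) = 3 + (S + S/S)² = 3 + (S + 1)² = 3 + (1 + S)²)
√((-2 + 31*((166 + 175)/(-93 + 92))) + x(60)) = √((-2 + 31*((166 + 175)/(-93 + 92))) + (3 + (1 + 60)²)) = √((-2 + 31*(341/(-1))) + (3 + 61²)) = √((-2 + 31*(341*(-1))) + (3 + 3721)) = √((-2 + 31*(-341)) + 3724) = √((-2 - 10571) + 3724) = √(-10573 + 3724) = √(-6849) = 3*I*√761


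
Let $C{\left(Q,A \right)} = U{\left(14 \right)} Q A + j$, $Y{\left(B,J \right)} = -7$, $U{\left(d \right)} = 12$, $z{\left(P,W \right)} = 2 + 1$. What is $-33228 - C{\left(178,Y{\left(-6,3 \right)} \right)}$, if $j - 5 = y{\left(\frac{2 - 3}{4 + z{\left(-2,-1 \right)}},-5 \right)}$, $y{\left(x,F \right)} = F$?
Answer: $-18276$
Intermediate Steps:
$z{\left(P,W \right)} = 3$
$j = 0$ ($j = 5 - 5 = 0$)
$C{\left(Q,A \right)} = 12 A Q$ ($C{\left(Q,A \right)} = 12 Q A + 0 = 12 A Q + 0 = 12 A Q$)
$-33228 - C{\left(178,Y{\left(-6,3 \right)} \right)} = -33228 - 12 \left(-7\right) 178 = -33228 - -14952 = -33228 + 14952 = -18276$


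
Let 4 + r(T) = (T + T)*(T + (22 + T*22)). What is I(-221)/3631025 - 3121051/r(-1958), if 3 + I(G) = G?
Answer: -11372098012587/640029840102700 ≈ -0.017768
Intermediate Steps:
I(G) = -3 + G
r(T) = -4 + 2*T*(22 + 23*T) (r(T) = -4 + (T + T)*(T + (22 + T*22)) = -4 + (2*T)*(T + (22 + 22*T)) = -4 + (2*T)*(22 + 23*T) = -4 + 2*T*(22 + 23*T))
I(-221)/3631025 - 3121051/r(-1958) = (-3 - 221)/3631025 - 3121051/(-4 + 44*(-1958) + 46*(-1958)²) = -224*1/3631025 - 3121051/(-4 - 86152 + 46*3833764) = -224/3631025 - 3121051/(-4 - 86152 + 176353144) = -224/3631025 - 3121051/176266988 = -11372098012587/640029840102700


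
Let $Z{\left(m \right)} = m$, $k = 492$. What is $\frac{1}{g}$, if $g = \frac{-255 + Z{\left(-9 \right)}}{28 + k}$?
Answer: $- \frac{65}{33} \approx -1.9697$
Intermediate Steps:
$g = - \frac{33}{65}$ ($g = \frac{-255 - 9}{28 + 492} = - \frac{264}{520} = \left(-264\right) \frac{1}{520} = - \frac{33}{65} \approx -0.50769$)
$\frac{1}{g} = \frac{1}{- \frac{33}{65}} = - \frac{65}{33}$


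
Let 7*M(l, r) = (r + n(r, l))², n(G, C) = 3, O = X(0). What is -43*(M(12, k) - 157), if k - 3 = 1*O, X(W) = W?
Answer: 45709/7 ≈ 6529.9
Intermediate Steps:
O = 0
k = 3 (k = 3 + 1*0 = 3 + 0 = 3)
M(l, r) = (3 + r)²/7 (M(l, r) = (r + 3)²/7 = (3 + r)²/7)
-43*(M(12, k) - 157) = -43*((3 + 3)²/7 - 157) = -43*((⅐)*6² - 157) = -43*((⅐)*36 - 157) = -43*(36/7 - 157) = -43*(-1063/7) = 45709/7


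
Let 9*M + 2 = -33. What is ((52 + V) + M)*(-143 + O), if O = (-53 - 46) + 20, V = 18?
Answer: -44030/3 ≈ -14677.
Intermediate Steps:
M = -35/9 (M = -2/9 + (⅑)*(-33) = -2/9 - 11/3 = -35/9 ≈ -3.8889)
O = -79 (O = -99 + 20 = -79)
((52 + V) + M)*(-143 + O) = ((52 + 18) - 35/9)*(-143 - 79) = (70 - 35/9)*(-222) = (595/9)*(-222) = -44030/3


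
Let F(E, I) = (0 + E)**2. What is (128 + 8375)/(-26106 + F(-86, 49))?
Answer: -8503/18710 ≈ -0.45446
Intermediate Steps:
F(E, I) = E**2
(128 + 8375)/(-26106 + F(-86, 49)) = (128 + 8375)/(-26106 + (-86)**2) = 8503/(-26106 + 7396) = 8503/(-18710) = 8503*(-1/18710) = -8503/18710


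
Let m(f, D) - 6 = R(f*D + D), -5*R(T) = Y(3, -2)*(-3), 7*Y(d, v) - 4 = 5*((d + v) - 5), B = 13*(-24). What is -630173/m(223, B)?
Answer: -22056055/162 ≈ -1.3615e+5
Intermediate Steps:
B = -312
Y(d, v) = -3 + 5*d/7 + 5*v/7 (Y(d, v) = 4/7 + (5*((d + v) - 5))/7 = 4/7 + (5*(-5 + d + v))/7 = 4/7 + (-25 + 5*d + 5*v)/7 = 4/7 + (-25/7 + 5*d/7 + 5*v/7) = -3 + 5*d/7 + 5*v/7)
R(T) = -48/35 (R(T) = -(-3 + (5/7)*3 + (5/7)*(-2))*(-3)/5 = -(-3 + 15/7 - 10/7)*(-3)/5 = -(-16)*(-3)/35 = -⅕*48/7 = -48/35)
m(f, D) = 162/35 (m(f, D) = 6 - 48/35 = 162/35)
-630173/m(223, B) = -630173/162/35 = -630173*35/162 = -22056055/162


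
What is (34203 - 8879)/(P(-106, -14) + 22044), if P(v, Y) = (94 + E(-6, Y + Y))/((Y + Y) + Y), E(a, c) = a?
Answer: 132951/115720 ≈ 1.1489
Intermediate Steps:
P(v, Y) = 88/(3*Y) (P(v, Y) = (94 - 6)/((Y + Y) + Y) = 88/(2*Y + Y) = 88/((3*Y)) = 88*(1/(3*Y)) = 88/(3*Y))
(34203 - 8879)/(P(-106, -14) + 22044) = (34203 - 8879)/((88/3)/(-14) + 22044) = 25324/((88/3)*(-1/14) + 22044) = 25324/(-44/21 + 22044) = 25324/(462880/21) = 25324*(21/462880) = 132951/115720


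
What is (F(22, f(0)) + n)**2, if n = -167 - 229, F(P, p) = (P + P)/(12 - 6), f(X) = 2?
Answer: 1359556/9 ≈ 1.5106e+5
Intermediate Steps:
F(P, p) = P/3 (F(P, p) = (2*P)/6 = (2*P)*(1/6) = P/3)
n = -396
(F(22, f(0)) + n)**2 = ((1/3)*22 - 396)**2 = (22/3 - 396)**2 = (-1166/3)**2 = 1359556/9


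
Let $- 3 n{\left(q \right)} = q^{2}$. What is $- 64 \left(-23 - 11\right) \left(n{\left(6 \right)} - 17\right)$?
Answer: $-63104$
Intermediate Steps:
$n{\left(q \right)} = - \frac{q^{2}}{3}$
$- 64 \left(-23 - 11\right) \left(n{\left(6 \right)} - 17\right) = - 64 \left(-23 - 11\right) \left(- \frac{6^{2}}{3} - 17\right) = - 64 \left(- 34 \left(\left(- \frac{1}{3}\right) 36 - 17\right)\right) = - 64 \left(- 34 \left(-12 - 17\right)\right) = - 64 \left(\left(-34\right) \left(-29\right)\right) = \left(-64\right) 986 = -63104$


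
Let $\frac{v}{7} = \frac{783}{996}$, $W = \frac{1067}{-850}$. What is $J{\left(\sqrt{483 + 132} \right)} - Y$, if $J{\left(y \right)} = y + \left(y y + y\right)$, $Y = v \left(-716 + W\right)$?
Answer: $\frac{1287414609}{282200} + 2 \sqrt{615} \approx 4611.7$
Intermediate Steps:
$W = - \frac{1067}{850}$ ($W = 1067 \left(- \frac{1}{850}\right) = - \frac{1067}{850} \approx -1.2553$)
$v = \frac{1827}{332}$ ($v = 7 \cdot \frac{783}{996} = 7 \cdot 783 \cdot \frac{1}{996} = 7 \cdot \frac{261}{332} = \frac{1827}{332} \approx 5.503$)
$Y = - \frac{1113861609}{282200}$ ($Y = \frac{1827 \left(-716 - \frac{1067}{850}\right)}{332} = \frac{1827}{332} \left(- \frac{609667}{850}\right) = - \frac{1113861609}{282200} \approx -3947.1$)
$J{\left(y \right)} = y^{2} + 2 y$ ($J{\left(y \right)} = y + \left(y^{2} + y\right) = y + \left(y + y^{2}\right) = y^{2} + 2 y$)
$J{\left(\sqrt{483 + 132} \right)} - Y = \sqrt{483 + 132} \left(2 + \sqrt{483 + 132}\right) - - \frac{1113861609}{282200} = \sqrt{615} \left(2 + \sqrt{615}\right) + \frac{1113861609}{282200} = \frac{1113861609}{282200} + \sqrt{615} \left(2 + \sqrt{615}\right)$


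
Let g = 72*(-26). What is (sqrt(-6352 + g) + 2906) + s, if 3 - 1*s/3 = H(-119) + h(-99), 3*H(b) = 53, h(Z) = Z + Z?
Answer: 3456 + 4*I*sqrt(514) ≈ 3456.0 + 90.686*I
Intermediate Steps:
h(Z) = 2*Z
H(b) = 53/3 (H(b) = (1/3)*53 = 53/3)
g = -1872
s = 550 (s = 9 - 3*(53/3 + 2*(-99)) = 9 - 3*(53/3 - 198) = 9 - 3*(-541/3) = 9 + 541 = 550)
(sqrt(-6352 + g) + 2906) + s = (sqrt(-6352 - 1872) + 2906) + 550 = (sqrt(-8224) + 2906) + 550 = (4*I*sqrt(514) + 2906) + 550 = (2906 + 4*I*sqrt(514)) + 550 = 3456 + 4*I*sqrt(514)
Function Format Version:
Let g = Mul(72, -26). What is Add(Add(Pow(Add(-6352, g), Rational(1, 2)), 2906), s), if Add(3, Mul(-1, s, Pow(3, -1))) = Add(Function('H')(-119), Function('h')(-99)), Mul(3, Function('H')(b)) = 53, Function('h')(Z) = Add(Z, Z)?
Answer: Add(3456, Mul(4, I, Pow(514, Rational(1, 2)))) ≈ Add(3456.0, Mul(90.686, I))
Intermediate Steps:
Function('h')(Z) = Mul(2, Z)
Function('H')(b) = Rational(53, 3) (Function('H')(b) = Mul(Rational(1, 3), 53) = Rational(53, 3))
g = -1872
s = 550 (s = Add(9, Mul(-3, Add(Rational(53, 3), Mul(2, -99)))) = Add(9, Mul(-3, Add(Rational(53, 3), -198))) = Add(9, Mul(-3, Rational(-541, 3))) = Add(9, 541) = 550)
Add(Add(Pow(Add(-6352, g), Rational(1, 2)), 2906), s) = Add(Add(Pow(Add(-6352, -1872), Rational(1, 2)), 2906), 550) = Add(Add(Pow(-8224, Rational(1, 2)), 2906), 550) = Add(Add(Mul(4, I, Pow(514, Rational(1, 2))), 2906), 550) = Add(Add(2906, Mul(4, I, Pow(514, Rational(1, 2)))), 550) = Add(3456, Mul(4, I, Pow(514, Rational(1, 2))))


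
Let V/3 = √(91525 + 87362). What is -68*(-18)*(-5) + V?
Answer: -6120 + 3*√178887 ≈ -4851.1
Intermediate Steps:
V = 3*√178887 (V = 3*√(91525 + 87362) = 3*√178887 ≈ 1268.9)
-68*(-18)*(-5) + V = -68*(-18)*(-5) + 3*√178887 = 1224*(-5) + 3*√178887 = -6120 + 3*√178887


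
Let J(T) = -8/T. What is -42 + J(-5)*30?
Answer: 6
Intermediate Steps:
-42 + J(-5)*30 = -42 - 8/(-5)*30 = -42 - 8*(-⅕)*30 = -42 + (8/5)*30 = -42 + 48 = 6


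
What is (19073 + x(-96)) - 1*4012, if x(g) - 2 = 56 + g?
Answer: 15023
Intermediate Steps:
x(g) = 58 + g (x(g) = 2 + (56 + g) = 58 + g)
(19073 + x(-96)) - 1*4012 = (19073 + (58 - 96)) - 1*4012 = (19073 - 38) - 4012 = 19035 - 4012 = 15023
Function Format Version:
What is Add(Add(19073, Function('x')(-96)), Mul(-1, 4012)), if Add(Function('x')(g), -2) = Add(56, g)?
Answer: 15023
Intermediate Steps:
Function('x')(g) = Add(58, g) (Function('x')(g) = Add(2, Add(56, g)) = Add(58, g))
Add(Add(19073, Function('x')(-96)), Mul(-1, 4012)) = Add(Add(19073, Add(58, -96)), Mul(-1, 4012)) = Add(Add(19073, -38), -4012) = Add(19035, -4012) = 15023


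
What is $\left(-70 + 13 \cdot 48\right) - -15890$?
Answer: $16444$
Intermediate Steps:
$\left(-70 + 13 \cdot 48\right) - -15890 = \left(-70 + 624\right) + 15890 = 554 + 15890 = 16444$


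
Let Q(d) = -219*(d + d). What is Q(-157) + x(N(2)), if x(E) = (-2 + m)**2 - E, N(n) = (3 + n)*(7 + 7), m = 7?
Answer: 68721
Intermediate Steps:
N(n) = 42 + 14*n (N(n) = (3 + n)*14 = 42 + 14*n)
Q(d) = -438*d
x(E) = 25 - E (x(E) = (-2 + 7)**2 - E = 5**2 - E = 25 - E)
Q(-157) + x(N(2)) = -438*(-157) + (25 - (42 + 14*2)) = 68766 + (25 - (42 + 28)) = 68766 + (25 - 1*70) = 68766 + (25 - 70) = 68766 - 45 = 68721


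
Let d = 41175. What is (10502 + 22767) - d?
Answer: -7906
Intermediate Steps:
(10502 + 22767) - d = (10502 + 22767) - 1*41175 = 33269 - 41175 = -7906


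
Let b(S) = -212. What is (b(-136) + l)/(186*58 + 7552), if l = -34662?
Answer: -2491/1310 ≈ -1.9015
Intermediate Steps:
(b(-136) + l)/(186*58 + 7552) = (-212 - 34662)/(186*58 + 7552) = -34874/(10788 + 7552) = -34874/18340 = -34874*1/18340 = -2491/1310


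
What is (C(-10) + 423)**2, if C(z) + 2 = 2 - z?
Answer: 187489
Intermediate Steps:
C(z) = -z (C(z) = -2 + (2 - z) = -z)
(C(-10) + 423)**2 = (-1*(-10) + 423)**2 = (10 + 423)**2 = 433**2 = 187489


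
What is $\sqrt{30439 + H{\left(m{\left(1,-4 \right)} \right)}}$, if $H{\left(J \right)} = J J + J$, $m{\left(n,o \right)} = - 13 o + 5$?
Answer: $\sqrt{33745} \approx 183.7$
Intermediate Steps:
$m{\left(n,o \right)} = 5 - 13 o$
$H{\left(J \right)} = J + J^{2}$ ($H{\left(J \right)} = J^{2} + J = J + J^{2}$)
$\sqrt{30439 + H{\left(m{\left(1,-4 \right)} \right)}} = \sqrt{30439 + \left(5 - -52\right) \left(1 + \left(5 - -52\right)\right)} = \sqrt{30439 + \left(5 + 52\right) \left(1 + \left(5 + 52\right)\right)} = \sqrt{30439 + 57 \left(1 + 57\right)} = \sqrt{30439 + 57 \cdot 58} = \sqrt{30439 + 3306} = \sqrt{33745}$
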